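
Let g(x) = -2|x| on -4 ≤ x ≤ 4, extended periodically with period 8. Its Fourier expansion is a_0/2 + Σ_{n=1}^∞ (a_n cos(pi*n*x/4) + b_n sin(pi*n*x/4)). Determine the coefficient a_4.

0

a_4 = 1/4 ∫_{-4}^{4} g(x) cos(pi*x) dx.
g is even and cos(pi*x) is even, so the integrand is even and a_4 = 1/2 ∫_0^{4} g(x) cos(pi*x) dx.
Integrating by parts (boundary term plus one more integral), an antiderivative of (-2*x) cos(pi*x) is -2*x*sin(pi*x)/pi - 2*cos(pi*x)/pi**2; evaluating from 0 to 4: ∫_{0}^{4} (-2*x) cos(pi*x) dx = (-2/pi**2) - (-2/pi**2) = 0.
Hence a_4 = (1/2)·(0) = 0.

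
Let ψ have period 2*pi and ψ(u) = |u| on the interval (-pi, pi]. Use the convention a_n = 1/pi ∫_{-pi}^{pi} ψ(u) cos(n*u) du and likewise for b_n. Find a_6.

a_6 = 1/pi ∫_{-pi}^{pi} ψ(u) cos(6*u) du.
ψ is even and cos(6*u) is even, so the integrand is even and a_6 = 2/pi ∫_0^{pi} ψ(u) cos(6*u) du.
Integrating by parts (boundary term plus one more integral), an antiderivative of (u) cos(6*u) is u*sin(6*u)/6 + cos(6*u)/36; evaluating from 0 to pi: ∫_{0}^{pi} (u) cos(6*u) du = (1/36) - (1/36) = 0.
Hence a_6 = (2/pi)·(0) = 0.

0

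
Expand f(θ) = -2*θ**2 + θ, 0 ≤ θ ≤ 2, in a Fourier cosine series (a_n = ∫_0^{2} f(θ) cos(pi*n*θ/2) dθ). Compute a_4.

-2/pi**2

a_4 = ∫_0^{2} (-2*θ**2 + θ) cos(2*pi*θ) dθ.
Integrating by parts twice (tabular method), an antiderivative of (-2*θ**2 + θ) cos(2*pi*θ) is -θ**2*sin(2*pi*θ)/pi + θ*sin(2*pi*θ)/(2*pi) - θ*cos(2*pi*θ)/pi**2 + sin(2*pi*θ)/(2*pi**3) + cos(2*pi*θ)/(4*pi**2); evaluating from 0 to 2: ∫_{0}^{2} (-2*θ**2 + θ) cos(2*pi*θ) dθ = (-7/(4*pi**2)) - (1/(4*pi**2)) = -2/pi**2.
Hence a_4 = -2/pi**2.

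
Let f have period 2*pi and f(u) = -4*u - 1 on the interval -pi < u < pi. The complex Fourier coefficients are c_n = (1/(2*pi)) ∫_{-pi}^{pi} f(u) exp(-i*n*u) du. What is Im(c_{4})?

-1

Since f is real-valued, Im(c_{4}) = -(1/(2*pi)) ∫_{-pi}^{pi} f(u) sin(4*u) du = -b_{4}/2.
Integrating by parts (boundary term plus one more integral), an antiderivative of (-4*u - 1) sin(4*u) is u*cos(4*u) - sin(4*u)/4 + cos(4*u)/4; evaluating from -pi to pi: ∫_{-pi}^{pi} (-4*u - 1) sin(4*u) du = (1/4 + pi) - (1/4 - pi) = 2*pi.
Hence Im(c_{4}) = (-1/(2*pi))·(2*pi) = -1.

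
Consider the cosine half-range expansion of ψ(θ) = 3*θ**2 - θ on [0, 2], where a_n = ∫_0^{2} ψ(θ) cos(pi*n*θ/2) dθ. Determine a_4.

a_4 = ∫_0^{2} (3*θ**2 - θ) cos(2*pi*θ) dθ.
Integrating by parts twice (tabular method), an antiderivative of (3*θ**2 - θ) cos(2*pi*θ) is 3*θ**2*sin(2*pi*θ)/(2*pi) - θ*sin(2*pi*θ)/(2*pi) + 3*θ*cos(2*pi*θ)/(2*pi**2) - 3*sin(2*pi*θ)/(4*pi**3) - cos(2*pi*θ)/(4*pi**2); evaluating from 0 to 2: ∫_{0}^{2} (3*θ**2 - θ) cos(2*pi*θ) dθ = (11/(4*pi**2)) - (-1/(4*pi**2)) = 3/pi**2.
Hence a_4 = 3/pi**2.

3/pi**2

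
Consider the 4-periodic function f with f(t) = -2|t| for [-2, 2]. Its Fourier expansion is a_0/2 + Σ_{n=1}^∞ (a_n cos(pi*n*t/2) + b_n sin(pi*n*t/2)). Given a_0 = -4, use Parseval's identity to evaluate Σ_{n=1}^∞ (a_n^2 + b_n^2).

Parseval: a_0^2/2 + Σ_{n≥1} (a_n^2+b_n^2) = 1/2 ∫_{-2}^{2} f(t)^2 dt = 32/3.
Subtract a_0^2/2 = 8: Σ (a_n^2+b_n^2) = 8/3.

8/3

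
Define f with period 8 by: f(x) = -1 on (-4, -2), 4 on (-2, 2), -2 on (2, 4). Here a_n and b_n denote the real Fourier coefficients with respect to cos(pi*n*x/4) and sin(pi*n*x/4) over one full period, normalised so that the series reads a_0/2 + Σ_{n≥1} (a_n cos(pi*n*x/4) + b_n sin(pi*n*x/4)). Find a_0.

a_0 = 1/4 ∫_{-4}^{4} f(x) dx = 1/4 · (10) = 5/2.

5/2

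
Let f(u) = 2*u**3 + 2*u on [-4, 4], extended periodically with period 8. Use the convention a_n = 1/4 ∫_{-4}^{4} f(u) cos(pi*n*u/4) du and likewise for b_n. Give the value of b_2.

-136/pi + 192/pi**3

b_2 = 1/4 ∫_{-4}^{4} f(u) sin(pi*u/2) du.
f is odd and sin(pi*u/2) is odd, so the integrand is even and b_2 = 1/2 ∫_0^{4} f(u) sin(pi*u/2) du.
Integrating by parts three times (tabular method), an antiderivative of (2*u**3 + 2*u) sin(pi*u/2) is -4*u**3*cos(pi*u/2)/pi + 24*u**2*sin(pi*u/2)/pi**2 - 4*u*cos(pi*u/2)/pi + 96*u*cos(pi*u/2)/pi**3 - 192*sin(pi*u/2)/pi**4 + 8*sin(pi*u/2)/pi**2; evaluating from 0 to 4: ∫_{0}^{4} (2*u**3 + 2*u) sin(pi*u/2) du = (-272/pi + 384/pi**3) - (0) = -272/pi + 384/pi**3.
Hence b_2 = (1/2)·(-272/pi + 384/pi**3) = -136/pi + 192/pi**3.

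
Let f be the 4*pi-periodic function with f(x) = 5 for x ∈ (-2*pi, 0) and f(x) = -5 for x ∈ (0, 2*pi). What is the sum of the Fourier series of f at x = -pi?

5

f is continuous at x = -pi with value 5, so the series converges to 5 there.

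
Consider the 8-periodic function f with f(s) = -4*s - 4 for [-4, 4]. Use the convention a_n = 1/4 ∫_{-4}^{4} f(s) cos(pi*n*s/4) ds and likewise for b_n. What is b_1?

b_1 = 1/4 ∫_{-4}^{4} f(s) sin(pi*s/4) ds.
Integrating by parts (boundary term plus one more integral), an antiderivative of (-4*s - 4) sin(pi*s/4) is 16*s*cos(pi*s/4)/pi - 64*sin(pi*s/4)/pi**2 + 16*cos(pi*s/4)/pi; evaluating from -4 to 4: ∫_{-4}^{4} (-4*s - 4) sin(pi*s/4) ds = (-80/pi) - (48/pi) = -128/pi.
Hence b_1 = (1/4)·(-128/pi) = -32/pi.

-32/pi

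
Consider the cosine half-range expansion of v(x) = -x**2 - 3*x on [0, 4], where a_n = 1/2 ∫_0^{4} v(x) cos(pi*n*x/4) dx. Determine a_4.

-4/pi**2

a_4 = 1/2 ∫_0^{4} (-x**2 - 3*x) cos(pi*x) dx.
Integrating by parts twice (tabular method), an antiderivative of (-x**2 - 3*x) cos(pi*x) is -x**2*sin(pi*x)/pi - 3*x*sin(pi*x)/pi - 2*x*cos(pi*x)/pi**2 + 2*sin(pi*x)/pi**3 - 3*cos(pi*x)/pi**2; evaluating from 0 to 4: ∫_{0}^{4} (-x**2 - 3*x) cos(pi*x) dx = (-11/pi**2) - (-3/pi**2) = -8/pi**2.
Hence a_4 = (1/2)·(-8/pi**2) = -4/pi**2.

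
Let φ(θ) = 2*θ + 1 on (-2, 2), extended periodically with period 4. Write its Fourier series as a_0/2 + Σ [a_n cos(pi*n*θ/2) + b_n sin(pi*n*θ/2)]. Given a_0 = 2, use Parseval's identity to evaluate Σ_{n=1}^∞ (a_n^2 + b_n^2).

Parseval: a_0^2/2 + Σ_{n≥1} (a_n^2+b_n^2) = 1/2 ∫_{-2}^{2} φ(θ)^2 dθ = 38/3.
Subtract a_0^2/2 = 2: Σ (a_n^2+b_n^2) = 32/3.

32/3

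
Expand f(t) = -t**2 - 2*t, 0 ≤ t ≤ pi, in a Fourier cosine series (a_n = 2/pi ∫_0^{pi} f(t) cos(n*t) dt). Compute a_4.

a_4 = 2/pi ∫_0^{pi} (-t**2 - 2*t) cos(4*t) dt.
Integrating by parts twice (tabular method), an antiderivative of (-t**2 - 2*t) cos(4*t) is -t**2*sin(4*t)/4 - t*sin(4*t)/2 - t*cos(4*t)/8 + sin(4*t)/32 - cos(4*t)/8; evaluating from 0 to pi: ∫_{0}^{pi} (-t**2 - 2*t) cos(4*t) dt = (-pi/8 - 1/8) - (-1/8) = -pi/8.
Hence a_4 = (2/pi)·(-pi/8) = -1/4.

-1/4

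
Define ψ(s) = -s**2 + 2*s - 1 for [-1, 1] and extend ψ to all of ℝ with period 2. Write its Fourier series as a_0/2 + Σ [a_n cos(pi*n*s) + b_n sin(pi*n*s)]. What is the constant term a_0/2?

a_0 = ∫_{-1}^{1} ψ(s) ds = -8/3.
So the constant term a_0/2 = -4/3.

-4/3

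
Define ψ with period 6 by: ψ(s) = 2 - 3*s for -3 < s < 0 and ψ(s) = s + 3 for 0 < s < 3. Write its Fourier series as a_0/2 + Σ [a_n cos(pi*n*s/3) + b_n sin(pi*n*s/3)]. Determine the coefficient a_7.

-24/(49*pi**2)

a_7 = 1/3 ∫_{-3}^{3} ψ(s) cos(7*pi*s/3) ds.
Split the integral at the breakpoints.
Integrating by parts (boundary term plus one more integral), an antiderivative of (2 - 3*s) cos(7*pi*s/3) is -9*s*sin(7*pi*s/3)/(7*pi) + 6*sin(7*pi*s/3)/(7*pi) - 27*cos(7*pi*s/3)/(49*pi**2); evaluating from -3 to 0: ∫_{-3}^{0} (2 - 3*s) cos(7*pi*s/3) ds = (-27/(49*pi**2)) - (27/(49*pi**2)) = -54/(49*pi**2).
Integrating by parts (boundary term plus one more integral), an antiderivative of (s + 3) cos(7*pi*s/3) is 3*s*sin(7*pi*s/3)/(7*pi) + 9*sin(7*pi*s/3)/(7*pi) + 9*cos(7*pi*s/3)/(49*pi**2); evaluating from 0 to 3: ∫_{0}^{3} (s + 3) cos(7*pi*s/3) ds = (-9/(49*pi**2)) - (9/(49*pi**2)) = -18/(49*pi**2).
Summing the pieces and multiplying by (1/3) gives a_7 = -24/(49*pi**2).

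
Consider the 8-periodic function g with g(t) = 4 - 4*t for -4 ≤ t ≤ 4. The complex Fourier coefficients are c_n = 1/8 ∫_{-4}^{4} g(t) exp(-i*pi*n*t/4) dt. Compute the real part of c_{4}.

Since g is real-valued, Re(c_{4}) = 1/8 ∫_{-4}^{4} g(t) cos(pi*t) dt = a_{4}/2.
Integrating by parts (boundary term plus one more integral), an antiderivative of (4 - 4*t) cos(pi*t) is -4*t*sin(pi*t)/pi + 4*sin(pi*t)/pi - 4*cos(pi*t)/pi**2; evaluating from -4 to 4: ∫_{-4}^{4} (4 - 4*t) cos(pi*t) dt = (-4/pi**2) - (-4/pi**2) = 0.
Hence Re(c_{4}) = (1/8)·(0) = 0.

0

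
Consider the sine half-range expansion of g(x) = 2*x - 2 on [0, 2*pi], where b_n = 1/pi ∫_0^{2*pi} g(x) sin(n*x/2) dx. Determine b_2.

b_2 = 1/pi ∫_0^{2*pi} (2*x - 2) sin(x) dx.
Integrating by parts (boundary term plus one more integral), an antiderivative of (2*x - 2) sin(x) is -2*x*cos(x) + 2*sin(x) + 2*cos(x); evaluating from 0 to 2*pi: ∫_{0}^{2*pi} (2*x - 2) sin(x) dx = (2 - 4*pi) - (2) = -4*pi.
Hence b_2 = (1/pi)·(-4*pi) = -4.

-4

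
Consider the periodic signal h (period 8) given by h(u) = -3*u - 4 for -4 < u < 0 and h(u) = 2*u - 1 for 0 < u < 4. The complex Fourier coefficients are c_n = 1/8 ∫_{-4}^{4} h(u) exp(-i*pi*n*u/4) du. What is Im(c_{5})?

-1/(5*pi)

Since h is real-valued, Im(c_{5}) = -1/8 ∫_{-4}^{4} h(u) sin(5*pi*u/4) du = -b_{5}/2.
Split the integral at the breakpoints.
Integrating by parts (boundary term plus one more integral), an antiderivative of (-3*u - 4) sin(5*pi*u/4) is 12*u*cos(5*pi*u/4)/(5*pi) - 48*sin(5*pi*u/4)/(25*pi**2) + 16*cos(5*pi*u/4)/(5*pi); evaluating from -4 to 0: ∫_{-4}^{0} (-3*u - 4) sin(5*pi*u/4) du = (16/(5*pi)) - (32/(5*pi)) = -16/(5*pi).
Integrating by parts (boundary term plus one more integral), an antiderivative of (2*u - 1) sin(5*pi*u/4) is -8*u*cos(5*pi*u/4)/(5*pi) + 32*sin(5*pi*u/4)/(25*pi**2) + 4*cos(5*pi*u/4)/(5*pi); evaluating from 0 to 4: ∫_{0}^{4} (2*u - 1) sin(5*pi*u/4) du = (28/(5*pi)) - (4/(5*pi)) = 24/(5*pi).
So ∫_{-4}^{4} h(u) sin(5*pi*u/4) du = 8/(5*pi).
Hence Im(c_{5}) = (-1/8)·(8/(5*pi)) = -1/(5*pi).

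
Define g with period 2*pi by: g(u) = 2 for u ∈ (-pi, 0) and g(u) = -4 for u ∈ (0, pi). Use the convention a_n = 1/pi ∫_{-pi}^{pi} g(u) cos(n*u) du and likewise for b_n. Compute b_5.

b_5 = 1/pi ∫_{-pi}^{pi} g(u) sin(5*u) du.
Split the integral at the breakpoints.
Directly, an antiderivative of (2) sin(5*u) is -2*cos(5*u)/5; evaluating from -pi to 0: ∫_{-pi}^{0} (2) sin(5*u) du = (-2/5) - (2/5) = -4/5.
Directly, an antiderivative of (-4) sin(5*u) is 4*cos(5*u)/5; evaluating from 0 to pi: ∫_{0}^{pi} (-4) sin(5*u) du = (-4/5) - (4/5) = -8/5.
Summing the pieces and multiplying by (1/pi) gives b_5 = -12/(5*pi).

-12/(5*pi)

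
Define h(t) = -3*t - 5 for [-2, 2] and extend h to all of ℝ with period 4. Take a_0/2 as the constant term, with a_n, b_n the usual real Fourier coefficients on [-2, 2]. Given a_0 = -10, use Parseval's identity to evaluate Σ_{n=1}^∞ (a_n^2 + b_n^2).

Parseval: a_0^2/2 + Σ_{n≥1} (a_n^2+b_n^2) = 1/2 ∫_{-2}^{2} h(t)^2 dt = 74.
Subtract a_0^2/2 = 50: Σ (a_n^2+b_n^2) = 24.

24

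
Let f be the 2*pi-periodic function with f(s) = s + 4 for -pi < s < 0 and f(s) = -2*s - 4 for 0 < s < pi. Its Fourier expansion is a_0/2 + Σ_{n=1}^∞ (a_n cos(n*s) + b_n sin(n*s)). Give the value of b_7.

b_7 = 1/pi ∫_{-pi}^{pi} f(s) sin(7*s) ds.
Split the integral at the breakpoints.
Integrating by parts (boundary term plus one more integral), an antiderivative of (s + 4) sin(7*s) is -s*cos(7*s)/7 + sin(7*s)/49 - 4*cos(7*s)/7; evaluating from -pi to 0: ∫_{-pi}^{0} (s + 4) sin(7*s) ds = (-4/7) - (4/7 - pi/7) = -8/7 + pi/7.
Integrating by parts (boundary term plus one more integral), an antiderivative of (-2*s - 4) sin(7*s) is 2*s*cos(7*s)/7 - 2*sin(7*s)/49 + 4*cos(7*s)/7; evaluating from 0 to pi: ∫_{0}^{pi} (-2*s - 4) sin(7*s) ds = (-2*pi/7 - 4/7) - (4/7) = -8/7 - 2*pi/7.
Summing the pieces and multiplying by (1/pi) gives b_7 = (-16 - pi)/(7*pi).

(-16 - pi)/(7*pi)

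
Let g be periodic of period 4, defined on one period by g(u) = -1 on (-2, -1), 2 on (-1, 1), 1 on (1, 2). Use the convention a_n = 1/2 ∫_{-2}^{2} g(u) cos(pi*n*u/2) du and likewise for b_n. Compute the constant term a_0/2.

a_0 = 1/2 ∫_{-2}^{2} g(u) du = 1/2 · (4) = 2.
So the constant term a_0/2 = 1.

1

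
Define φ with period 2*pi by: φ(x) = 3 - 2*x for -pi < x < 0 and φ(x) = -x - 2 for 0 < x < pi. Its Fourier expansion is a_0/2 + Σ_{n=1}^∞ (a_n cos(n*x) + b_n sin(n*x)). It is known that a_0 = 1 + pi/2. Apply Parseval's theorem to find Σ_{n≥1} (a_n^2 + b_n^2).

Parseval: a_0^2/2 + Σ_{n≥1} (a_n^2+b_n^2) = 1/pi ∫_{-pi}^{pi} φ(x)^2 dx = 13 + 5*pi**2/3 + 8*pi.
Subtract a_0^2/2 = (2 + pi)**2/8: Σ (a_n^2+b_n^2) = 25/2 + 37*pi**2/24 + 15*pi/2.

25/2 + 37*pi**2/24 + 15*pi/2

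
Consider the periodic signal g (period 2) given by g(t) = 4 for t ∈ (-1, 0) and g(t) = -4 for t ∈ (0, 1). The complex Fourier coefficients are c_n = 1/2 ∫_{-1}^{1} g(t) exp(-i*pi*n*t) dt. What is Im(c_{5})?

8/(5*pi)

Since g is real-valued, Im(c_{5}) = -1/2 ∫_{-1}^{1} g(t) sin(5*pi*t) dt = -b_{5}/2.
g is odd and sin(5*pi*t) is odd, so the integrand is even: ∫_{-1}^{1} g(t) sin(5*pi*t) dt = 2∫_0^{1} g(t) sin(5*pi*t) dt.
Directly, an antiderivative of (-4) sin(5*pi*t) is 4*cos(5*pi*t)/(5*pi); evaluating from 0 to 1: ∫_{0}^{1} (-4) sin(5*pi*t) dt = (-4/(5*pi)) - (4/(5*pi)) = -8/(5*pi).
So ∫_{-1}^{1} g(t) sin(5*pi*t) dt = -16/(5*pi).
Hence Im(c_{5}) = (-1/2)·(-16/(5*pi)) = 8/(5*pi).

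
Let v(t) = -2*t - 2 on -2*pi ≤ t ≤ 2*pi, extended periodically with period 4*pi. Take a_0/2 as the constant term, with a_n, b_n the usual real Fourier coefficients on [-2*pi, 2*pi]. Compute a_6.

a_6 = (1/(2*pi)) ∫_{-2*pi}^{2*pi} v(t) cos(3*t) dt.
Integrating by parts (boundary term plus one more integral), an antiderivative of (-2*t - 2) cos(3*t) is -2*t*sin(3*t)/3 - 2*sin(3*t)/3 - 2*cos(3*t)/9; evaluating from -2*pi to 2*pi: ∫_{-2*pi}^{2*pi} (-2*t - 2) cos(3*t) dt = (-2/9) - (-2/9) = 0.
Hence a_6 = (1/(2*pi))·(0) = 0.

0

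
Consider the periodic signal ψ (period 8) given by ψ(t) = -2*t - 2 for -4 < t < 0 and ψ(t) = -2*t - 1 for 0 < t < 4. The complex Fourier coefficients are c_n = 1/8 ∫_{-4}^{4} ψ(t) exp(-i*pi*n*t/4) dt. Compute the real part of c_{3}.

Since ψ is real-valued, Re(c_{3}) = 1/8 ∫_{-4}^{4} ψ(t) cos(3*pi*t/4) dt = a_{3}/2.
Split the integral at the breakpoints.
Integrating by parts (boundary term plus one more integral), an antiderivative of (-2*t - 2) cos(3*pi*t/4) is -8*t*sin(3*pi*t/4)/(3*pi) - 8*sin(3*pi*t/4)/(3*pi) - 32*cos(3*pi*t/4)/(9*pi**2); evaluating from -4 to 0: ∫_{-4}^{0} (-2*t - 2) cos(3*pi*t/4) dt = (-32/(9*pi**2)) - (32/(9*pi**2)) = -64/(9*pi**2).
Integrating by parts (boundary term plus one more integral), an antiderivative of (-2*t - 1) cos(3*pi*t/4) is -8*t*sin(3*pi*t/4)/(3*pi) - 4*sin(3*pi*t/4)/(3*pi) - 32*cos(3*pi*t/4)/(9*pi**2); evaluating from 0 to 4: ∫_{0}^{4} (-2*t - 1) cos(3*pi*t/4) dt = (32/(9*pi**2)) - (-32/(9*pi**2)) = 64/(9*pi**2).
So ∫_{-4}^{4} ψ(t) cos(3*pi*t/4) dt = 0.
Hence Re(c_{3}) = (1/8)·(0) = 0.

0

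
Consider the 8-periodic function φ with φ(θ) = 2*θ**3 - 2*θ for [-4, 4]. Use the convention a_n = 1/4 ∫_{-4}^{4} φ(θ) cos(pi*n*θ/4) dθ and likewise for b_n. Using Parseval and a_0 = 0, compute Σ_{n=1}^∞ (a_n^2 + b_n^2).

Parseval: a_0^2/2 + Σ_{n≥1} (a_n^2+b_n^2) = 1/4 ∫_{-4}^{4} φ(θ)^2 dθ = 409984/105.
Subtract a_0^2/2 = 0: Σ (a_n^2+b_n^2) = 409984/105.

409984/105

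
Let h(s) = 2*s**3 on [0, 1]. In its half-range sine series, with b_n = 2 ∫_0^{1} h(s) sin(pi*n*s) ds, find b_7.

4*(-6 + 49*pi**2)/(343*pi**3)

b_7 = 2 ∫_0^{1} (2*s**3) sin(7*pi*s) ds.
Integrating by parts three times (tabular method), an antiderivative of (2*s**3) sin(7*pi*s) is -2*s**3*cos(7*pi*s)/(7*pi) + 6*s**2*sin(7*pi*s)/(49*pi**2) + 12*s*cos(7*pi*s)/(343*pi**3) - 12*sin(7*pi*s)/(2401*pi**4); evaluating from 0 to 1: ∫_{0}^{1} (2*s**3) sin(7*pi*s) ds = (2*(-6 + 49*pi**2)/(343*pi**3)) - (0) = 2*(-6 + 49*pi**2)/(343*pi**3).
Hence b_7 = 2·(2*(-6 + 49*pi**2)/(343*pi**3)) = 4*(-6 + 49*pi**2)/(343*pi**3).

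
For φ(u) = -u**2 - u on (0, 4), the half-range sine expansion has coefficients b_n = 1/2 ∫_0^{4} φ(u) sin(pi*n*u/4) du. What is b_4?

10/pi

b_4 = 1/2 ∫_0^{4} (-u**2 - u) sin(pi*u) du.
Integrating by parts twice (tabular method), an antiderivative of (-u**2 - u) sin(pi*u) is u**2*cos(pi*u)/pi - 2*u*sin(pi*u)/pi**2 + u*cos(pi*u)/pi - sin(pi*u)/pi**2 - 2*cos(pi*u)/pi**3; evaluating from 0 to 4: ∫_{0}^{4} (-u**2 - u) sin(pi*u) du = (-2/pi**3 + 20/pi) - (-2/pi**3) = 20/pi.
Hence b_4 = (1/2)·(20/pi) = 10/pi.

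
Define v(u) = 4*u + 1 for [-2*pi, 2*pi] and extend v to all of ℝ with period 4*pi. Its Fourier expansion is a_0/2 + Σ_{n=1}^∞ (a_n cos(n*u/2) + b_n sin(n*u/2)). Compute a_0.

a_0 = (1/(2*pi)) ∫_{-2*pi}^{2*pi} v(u) du = (1/(2*pi)) · (4*pi) = 2.

2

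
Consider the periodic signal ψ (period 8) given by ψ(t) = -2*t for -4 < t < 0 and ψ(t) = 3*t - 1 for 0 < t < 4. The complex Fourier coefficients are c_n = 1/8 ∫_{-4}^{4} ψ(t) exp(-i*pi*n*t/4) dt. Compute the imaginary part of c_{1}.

Since ψ is real-valued, Im(c_{1}) = -1/8 ∫_{-4}^{4} ψ(t) sin(pi*t/4) dt = -b_{1}/2.
Split the integral at the breakpoints.
Integrating by parts (boundary term plus one more integral), an antiderivative of (-2*t) sin(pi*t/4) is 8*t*cos(pi*t/4)/pi - 32*sin(pi*t/4)/pi**2; evaluating from -4 to 0: ∫_{-4}^{0} (-2*t) sin(pi*t/4) dt = (0) - (32/pi) = -32/pi.
Integrating by parts (boundary term plus one more integral), an antiderivative of (3*t - 1) sin(pi*t/4) is -12*t*cos(pi*t/4)/pi + 48*sin(pi*t/4)/pi**2 + 4*cos(pi*t/4)/pi; evaluating from 0 to 4: ∫_{0}^{4} (3*t - 1) sin(pi*t/4) dt = (44/pi) - (4/pi) = 40/pi.
So ∫_{-4}^{4} ψ(t) sin(pi*t/4) dt = 8/pi.
Hence Im(c_{1}) = (-1/8)·(8/pi) = -1/pi.

-1/pi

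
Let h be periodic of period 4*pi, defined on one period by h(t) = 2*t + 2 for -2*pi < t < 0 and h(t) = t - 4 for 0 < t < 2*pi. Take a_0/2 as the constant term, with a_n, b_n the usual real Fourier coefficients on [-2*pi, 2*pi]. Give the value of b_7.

6*(-2 + pi)/(7*pi)

b_7 = (1/(2*pi)) ∫_{-2*pi}^{2*pi} h(t) sin(7*t/2) dt.
Split the integral at the breakpoints.
Integrating by parts (boundary term plus one more integral), an antiderivative of (2*t + 2) sin(7*t/2) is -4*t*cos(7*t/2)/7 + 8*sin(7*t/2)/49 - 4*cos(7*t/2)/7; evaluating from -2*pi to 0: ∫_{-2*pi}^{0} (2*t + 2) sin(7*t/2) dt = (-4/7) - (4/7 - 8*pi/7) = -8/7 + 8*pi/7.
Integrating by parts (boundary term plus one more integral), an antiderivative of (t - 4) sin(7*t/2) is -2*t*cos(7*t/2)/7 + 4*sin(7*t/2)/49 + 8*cos(7*t/2)/7; evaluating from 0 to 2*pi: ∫_{0}^{2*pi} (t - 4) sin(7*t/2) dt = (-8/7 + 4*pi/7) - (8/7) = -16/7 + 4*pi/7.
Summing the pieces and multiplying by (1/(2*pi)) gives b_7 = 6*(-2 + pi)/(7*pi).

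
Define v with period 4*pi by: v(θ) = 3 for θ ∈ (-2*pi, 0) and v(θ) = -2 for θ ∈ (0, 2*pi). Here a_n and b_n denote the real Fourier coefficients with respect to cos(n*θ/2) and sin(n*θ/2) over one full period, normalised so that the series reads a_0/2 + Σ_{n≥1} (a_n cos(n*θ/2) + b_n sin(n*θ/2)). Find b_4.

b_4 = (1/(2*pi)) ∫_{-2*pi}^{2*pi} v(θ) sin(2*θ) dθ.
Split the integral at the breakpoints.
Directly, an antiderivative of (3) sin(2*θ) is -3*cos(2*θ)/2; evaluating from -2*pi to 0: ∫_{-2*pi}^{0} (3) sin(2*θ) dθ = (-3/2) - (-3/2) = 0.
Directly, an antiderivative of (-2) sin(2*θ) is cos(2*θ); evaluating from 0 to 2*pi: ∫_{0}^{2*pi} (-2) sin(2*θ) dθ = (1) - (1) = 0.
Summing the pieces and multiplying by (1/(2*pi)) gives b_4 = 0.

0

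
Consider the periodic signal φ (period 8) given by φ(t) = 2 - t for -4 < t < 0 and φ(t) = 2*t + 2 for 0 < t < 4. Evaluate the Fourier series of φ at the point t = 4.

At t = 4 the one-sided limits are φ(4^-) = 10 and φ(4^+) = 6.
By Dirichlet's theorem the series converges to their average, [(10) + (6)]/2 = 8.

8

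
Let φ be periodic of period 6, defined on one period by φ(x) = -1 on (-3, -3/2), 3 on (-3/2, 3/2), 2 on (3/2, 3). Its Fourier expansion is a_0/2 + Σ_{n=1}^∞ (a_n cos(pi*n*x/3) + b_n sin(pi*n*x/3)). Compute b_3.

1/pi

b_3 = 1/3 ∫_{-3}^{3} φ(x) sin(pi*x) dx.
Split the integral at the breakpoints.
Directly, an antiderivative of (-1) sin(pi*x) is cos(pi*x)/pi; evaluating from -3 to -3/2: ∫_{-3}^{-3/2} (-1) sin(pi*x) dx = (0) - (-1/pi) = 1/pi.
Directly, an antiderivative of (3) sin(pi*x) is -3*cos(pi*x)/pi; evaluating from -3/2 to 3/2: ∫_{-3/2}^{3/2} (3) sin(pi*x) dx = (0) - (0) = 0.
Directly, an antiderivative of (2) sin(pi*x) is -2*cos(pi*x)/pi; evaluating from 3/2 to 3: ∫_{3/2}^{3} (2) sin(pi*x) dx = (2/pi) - (0) = 2/pi.
Summing the pieces and multiplying by (1/3) gives b_3 = 1/pi.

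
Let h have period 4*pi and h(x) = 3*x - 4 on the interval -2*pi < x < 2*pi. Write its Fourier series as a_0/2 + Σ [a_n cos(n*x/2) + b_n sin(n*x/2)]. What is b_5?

b_5 = (1/(2*pi)) ∫_{-2*pi}^{2*pi} h(x) sin(5*x/2) dx.
Integrating by parts (boundary term plus one more integral), an antiderivative of (3*x - 4) sin(5*x/2) is -6*x*cos(5*x/2)/5 + 12*sin(5*x/2)/25 + 8*cos(5*x/2)/5; evaluating from -2*pi to 2*pi: ∫_{-2*pi}^{2*pi} (3*x - 4) sin(5*x/2) dx = (-8/5 + 12*pi/5) - (-12*pi/5 - 8/5) = 24*pi/5.
Hence b_5 = (1/(2*pi))·(24*pi/5) = 12/5.

12/5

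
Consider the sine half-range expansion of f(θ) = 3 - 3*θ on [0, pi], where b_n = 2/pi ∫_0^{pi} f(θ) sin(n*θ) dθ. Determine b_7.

b_7 = 2/pi ∫_0^{pi} (3 - 3*θ) sin(7*θ) dθ.
Integrating by parts (boundary term plus one more integral), an antiderivative of (3 - 3*θ) sin(7*θ) is 3*θ*cos(7*θ)/7 - 3*sin(7*θ)/49 - 3*cos(7*θ)/7; evaluating from 0 to pi: ∫_{0}^{pi} (3 - 3*θ) sin(7*θ) dθ = (3/7 - 3*pi/7) - (-3/7) = 6/7 - 3*pi/7.
Hence b_7 = (2/pi)·(6/7 - 3*pi/7) = 6*(2 - pi)/(7*pi).

6*(2 - pi)/(7*pi)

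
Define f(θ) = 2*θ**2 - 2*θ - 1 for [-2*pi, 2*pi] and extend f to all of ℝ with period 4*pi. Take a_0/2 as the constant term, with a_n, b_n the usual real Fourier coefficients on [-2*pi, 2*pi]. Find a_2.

8

a_2 = (1/(2*pi)) ∫_{-2*pi}^{2*pi} f(θ) cos(θ) dθ.
Integrating by parts twice (tabular method), an antiderivative of (2*θ**2 - 2*θ - 1) cos(θ) is 2*θ**2*sin(θ) - 2*θ*sin(θ) + 4*θ*cos(θ) - 5*sin(θ) - 2*cos(θ); evaluating from -2*pi to 2*pi: ∫_{-2*pi}^{2*pi} (2*θ**2 - 2*θ - 1) cos(θ) dθ = (-2 + 8*pi) - (-8*pi - 2) = 16*pi.
Hence a_2 = (1/(2*pi))·(16*pi) = 8.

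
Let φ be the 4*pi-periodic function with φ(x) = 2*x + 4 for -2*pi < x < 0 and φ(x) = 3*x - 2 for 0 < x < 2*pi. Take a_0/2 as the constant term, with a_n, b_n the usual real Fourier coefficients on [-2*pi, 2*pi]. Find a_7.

a_7 = (1/(2*pi)) ∫_{-2*pi}^{2*pi} φ(x) cos(7*x/2) dx.
Split the integral at the breakpoints.
Integrating by parts (boundary term plus one more integral), an antiderivative of (2*x + 4) cos(7*x/2) is 4*x*sin(7*x/2)/7 + 8*sin(7*x/2)/7 + 8*cos(7*x/2)/49; evaluating from -2*pi to 0: ∫_{-2*pi}^{0} (2*x + 4) cos(7*x/2) dx = (8/49) - (-8/49) = 16/49.
Integrating by parts (boundary term plus one more integral), an antiderivative of (3*x - 2) cos(7*x/2) is 6*x*sin(7*x/2)/7 - 4*sin(7*x/2)/7 + 12*cos(7*x/2)/49; evaluating from 0 to 2*pi: ∫_{0}^{2*pi} (3*x - 2) cos(7*x/2) dx = (-12/49) - (12/49) = -24/49.
Summing the pieces and multiplying by (1/(2*pi)) gives a_7 = -4/(49*pi).

-4/(49*pi)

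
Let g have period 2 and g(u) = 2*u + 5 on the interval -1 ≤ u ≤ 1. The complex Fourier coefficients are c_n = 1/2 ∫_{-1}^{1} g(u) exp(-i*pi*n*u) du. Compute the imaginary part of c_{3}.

-2/(3*pi)

Since g is real-valued, Im(c_{3}) = -1/2 ∫_{-1}^{1} g(u) sin(3*pi*u) du = -b_{3}/2.
Integrating by parts (boundary term plus one more integral), an antiderivative of (2*u + 5) sin(3*pi*u) is -2*u*cos(3*pi*u)/(3*pi) + 2*sin(3*pi*u)/(9*pi**2) - 5*cos(3*pi*u)/(3*pi); evaluating from -1 to 1: ∫_{-1}^{1} (2*u + 5) sin(3*pi*u) du = (7/(3*pi)) - (1/pi) = 4/(3*pi).
Hence Im(c_{3}) = (-1/2)·(4/(3*pi)) = -2/(3*pi).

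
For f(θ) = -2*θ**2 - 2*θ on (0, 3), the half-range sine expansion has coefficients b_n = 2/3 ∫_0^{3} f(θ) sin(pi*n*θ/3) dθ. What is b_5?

b_5 = 2/3 ∫_0^{3} (-2*θ**2 - 2*θ) sin(5*pi*θ/3) dθ.
Integrating by parts twice (tabular method), an antiderivative of (-2*θ**2 - 2*θ) sin(5*pi*θ/3) is 6*θ**2*cos(5*pi*θ/3)/(5*pi) - 36*θ*sin(5*pi*θ/3)/(25*pi**2) + 6*θ*cos(5*pi*θ/3)/(5*pi) - 18*sin(5*pi*θ/3)/(25*pi**2) - 108*cos(5*pi*θ/3)/(125*pi**3); evaluating from 0 to 3: ∫_{0}^{3} (-2*θ**2 - 2*θ) sin(5*pi*θ/3) dθ = (36*(3 - 50*pi**2)/(125*pi**3)) - (-108/(125*pi**3)) = 72*(3 - 25*pi**2)/(125*pi**3).
Hence b_5 = (2/3)·(72*(3 - 25*pi**2)/(125*pi**3)) = 48*(3 - 25*pi**2)/(125*pi**3).

48*(3 - 25*pi**2)/(125*pi**3)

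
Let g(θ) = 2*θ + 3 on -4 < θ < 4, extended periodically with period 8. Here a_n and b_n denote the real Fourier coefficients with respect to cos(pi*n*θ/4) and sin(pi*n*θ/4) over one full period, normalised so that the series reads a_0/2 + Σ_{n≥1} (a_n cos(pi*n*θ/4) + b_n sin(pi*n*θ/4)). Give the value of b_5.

16/(5*pi)

b_5 = 1/4 ∫_{-4}^{4} g(θ) sin(5*pi*θ/4) dθ.
Integrating by parts (boundary term plus one more integral), an antiderivative of (2*θ + 3) sin(5*pi*θ/4) is -8*θ*cos(5*pi*θ/4)/(5*pi) + 32*sin(5*pi*θ/4)/(25*pi**2) - 12*cos(5*pi*θ/4)/(5*pi); evaluating from -4 to 4: ∫_{-4}^{4} (2*θ + 3) sin(5*pi*θ/4) dθ = (44/(5*pi)) - (-4/pi) = 64/(5*pi).
Hence b_5 = (1/4)·(64/(5*pi)) = 16/(5*pi).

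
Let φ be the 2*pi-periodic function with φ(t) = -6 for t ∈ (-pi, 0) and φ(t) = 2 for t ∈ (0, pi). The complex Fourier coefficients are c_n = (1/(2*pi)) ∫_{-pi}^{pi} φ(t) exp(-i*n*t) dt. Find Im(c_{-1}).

Since φ is real-valued, Im(c_{-1}) = -(1/(2*pi)) ∫_{-pi}^{pi} φ(t) sin(-t) dt = b_{1}/2.
Split the integral at the breakpoints.
Directly, an antiderivative of (-6) sin(-t) is -6*cos(t); evaluating from -pi to 0: ∫_{-pi}^{0} (-6) sin(-t) dt = (-6) - (6) = -12.
Directly, an antiderivative of (2) sin(-t) is 2*cos(t); evaluating from 0 to pi: ∫_{0}^{pi} (2) sin(-t) dt = (-2) - (2) = -4.
So ∫_{-pi}^{pi} φ(t) sin(-t) dt = -16.
Hence Im(c_{-1}) = (-1/(2*pi))·(-16) = 8/pi.

8/pi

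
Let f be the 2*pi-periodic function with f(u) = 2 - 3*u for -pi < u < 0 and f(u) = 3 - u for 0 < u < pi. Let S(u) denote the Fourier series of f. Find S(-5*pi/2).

2 + 3*pi/2

u = -5*pi/2 differs from u = -pi/2 by -1 full period(s), and the series is 2*pi-periodic.
f is continuous at u = -pi/2 with value 2 + 3*pi/2, so the series converges to 2 + 3*pi/2 there.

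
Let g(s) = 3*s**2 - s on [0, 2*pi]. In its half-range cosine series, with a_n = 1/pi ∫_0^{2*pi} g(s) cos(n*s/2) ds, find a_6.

a_6 = 1/pi ∫_0^{2*pi} (3*s**2 - s) cos(3*s) ds.
Integrating by parts twice (tabular method), an antiderivative of (3*s**2 - s) cos(3*s) is s**2*sin(3*s) - s*sin(3*s)/3 + 2*s*cos(3*s)/3 - 2*sin(3*s)/9 - cos(3*s)/9; evaluating from 0 to 2*pi: ∫_{0}^{2*pi} (3*s**2 - s) cos(3*s) ds = (-1/9 + 4*pi/3) - (-1/9) = 4*pi/3.
Hence a_6 = (1/pi)·(4*pi/3) = 4/3.

4/3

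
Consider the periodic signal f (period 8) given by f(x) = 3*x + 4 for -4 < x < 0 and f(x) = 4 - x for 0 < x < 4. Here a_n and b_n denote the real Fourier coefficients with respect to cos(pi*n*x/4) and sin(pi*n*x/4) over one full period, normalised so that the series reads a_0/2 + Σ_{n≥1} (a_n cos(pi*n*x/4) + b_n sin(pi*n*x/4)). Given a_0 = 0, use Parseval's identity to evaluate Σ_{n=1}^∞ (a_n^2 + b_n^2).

Parseval: a_0^2/2 + Σ_{n≥1} (a_n^2+b_n^2) = 1/4 ∫_{-4}^{4} f(x)^2 dx = 64/3.
Subtract a_0^2/2 = 0: Σ (a_n^2+b_n^2) = 64/3.

64/3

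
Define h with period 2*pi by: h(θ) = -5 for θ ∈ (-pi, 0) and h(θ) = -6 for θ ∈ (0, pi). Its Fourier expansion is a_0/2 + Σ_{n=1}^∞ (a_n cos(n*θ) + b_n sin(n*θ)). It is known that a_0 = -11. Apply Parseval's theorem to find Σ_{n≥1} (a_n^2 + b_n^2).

Parseval: a_0^2/2 + Σ_{n≥1} (a_n^2+b_n^2) = 1/pi ∫_{-pi}^{pi} h(θ)^2 dθ = 61.
Subtract a_0^2/2 = 121/2: Σ (a_n^2+b_n^2) = 1/2.

1/2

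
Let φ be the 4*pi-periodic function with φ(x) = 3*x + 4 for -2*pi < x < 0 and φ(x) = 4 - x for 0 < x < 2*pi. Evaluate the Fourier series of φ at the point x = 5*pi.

4 - pi

x = 5*pi differs from x = pi by 1 full period(s), and the series is 4*pi-periodic.
φ is continuous at x = pi with value 4 - pi, so the series converges to 4 - pi there.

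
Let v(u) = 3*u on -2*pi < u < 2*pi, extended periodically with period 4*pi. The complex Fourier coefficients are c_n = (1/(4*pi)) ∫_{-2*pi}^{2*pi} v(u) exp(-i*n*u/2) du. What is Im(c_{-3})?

2

Since v is real-valued, Im(c_{-3}) = -(1/(4*pi)) ∫_{-2*pi}^{2*pi} v(u) sin(-3*u/2) du = b_{3}/2.
v is odd and sin(-3*u/2) is odd, so the integrand is even: ∫_{-2*pi}^{2*pi} v(u) sin(-3*u/2) du = 2∫_0^{2*pi} v(u) sin(-3*u/2) du.
Integrating by parts (boundary term plus one more integral), an antiderivative of (3*u) sin(-3*u/2) is 2*u*cos(3*u/2) - 4*sin(3*u/2)/3; evaluating from 0 to 2*pi: ∫_{0}^{2*pi} (3*u) sin(-3*u/2) du = (-4*pi) - (0) = -4*pi.
So ∫_{-2*pi}^{2*pi} v(u) sin(-3*u/2) du = -8*pi.
Hence Im(c_{-3}) = (-1/(4*pi))·(-8*pi) = 2.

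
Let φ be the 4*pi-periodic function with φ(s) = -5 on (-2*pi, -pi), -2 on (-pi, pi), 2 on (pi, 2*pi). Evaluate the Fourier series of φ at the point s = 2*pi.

At s = 2*pi the one-sided limits are φ(2*pi^-) = 2 and φ(2*pi^+) = -5.
By Dirichlet's theorem the series converges to their average, [(2) + (-5)]/2 = -3/2.

-3/2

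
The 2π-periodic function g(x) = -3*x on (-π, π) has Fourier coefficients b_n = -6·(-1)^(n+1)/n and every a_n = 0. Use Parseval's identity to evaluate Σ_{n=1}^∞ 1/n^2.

pi**2/6

Parseval: Σ b_n^2 = (1/π) ∫_{-π}^{π} g(x)^2 dx = 6*pi**2.
Σ b_n^2 = Σ 36/n^2, so Σ 1/n^2 = (6*pi**2)/36 = pi**2/6.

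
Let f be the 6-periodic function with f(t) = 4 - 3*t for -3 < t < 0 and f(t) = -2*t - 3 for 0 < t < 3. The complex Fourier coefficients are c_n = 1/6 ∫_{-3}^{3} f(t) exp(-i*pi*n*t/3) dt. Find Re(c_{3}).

Since f is real-valued, Re(c_{3}) = 1/6 ∫_{-3}^{3} f(t) cos(pi*t) dt = a_{3}/2.
Split the integral at the breakpoints.
Integrating by parts (boundary term plus one more integral), an antiderivative of (4 - 3*t) cos(pi*t) is -3*t*sin(pi*t)/pi + 4*sin(pi*t)/pi - 3*cos(pi*t)/pi**2; evaluating from -3 to 0: ∫_{-3}^{0} (4 - 3*t) cos(pi*t) dt = (-3/pi**2) - (3/pi**2) = -6/pi**2.
Integrating by parts (boundary term plus one more integral), an antiderivative of (-2*t - 3) cos(pi*t) is -2*t*sin(pi*t)/pi - 3*sin(pi*t)/pi - 2*cos(pi*t)/pi**2; evaluating from 0 to 3: ∫_{0}^{3} (-2*t - 3) cos(pi*t) dt = (2/pi**2) - (-2/pi**2) = 4/pi**2.
So ∫_{-3}^{3} f(t) cos(pi*t) dt = -2/pi**2.
Hence Re(c_{3}) = (1/6)·(-2/pi**2) = -1/(3*pi**2).

-1/(3*pi**2)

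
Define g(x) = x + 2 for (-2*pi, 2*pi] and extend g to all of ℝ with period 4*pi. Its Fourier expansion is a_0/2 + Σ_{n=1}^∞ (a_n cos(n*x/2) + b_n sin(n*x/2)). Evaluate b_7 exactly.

4/7

b_7 = (1/(2*pi)) ∫_{-2*pi}^{2*pi} g(x) sin(7*x/2) dx.
Integrating by parts (boundary term plus one more integral), an antiderivative of (x + 2) sin(7*x/2) is -2*x*cos(7*x/2)/7 + 4*sin(7*x/2)/49 - 4*cos(7*x/2)/7; evaluating from -2*pi to 2*pi: ∫_{-2*pi}^{2*pi} (x + 2) sin(7*x/2) dx = (4/7 + 4*pi/7) - (4/7 - 4*pi/7) = 8*pi/7.
Hence b_7 = (1/(2*pi))·(8*pi/7) = 4/7.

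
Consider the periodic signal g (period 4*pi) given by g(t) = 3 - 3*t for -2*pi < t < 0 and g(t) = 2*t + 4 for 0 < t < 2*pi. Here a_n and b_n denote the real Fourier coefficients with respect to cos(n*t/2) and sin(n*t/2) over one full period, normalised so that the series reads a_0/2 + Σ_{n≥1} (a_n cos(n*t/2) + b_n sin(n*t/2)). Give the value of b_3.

b_3 = (1/(2*pi)) ∫_{-2*pi}^{2*pi} g(t) sin(3*t/2) dt.
Split the integral at the breakpoints.
Integrating by parts (boundary term plus one more integral), an antiderivative of (3 - 3*t) sin(3*t/2) is 2*t*cos(3*t/2) - 4*sin(3*t/2)/3 - 2*cos(3*t/2); evaluating from -2*pi to 0: ∫_{-2*pi}^{0} (3 - 3*t) sin(3*t/2) dt = (-2) - (2 + 4*pi) = -4*pi - 4.
Integrating by parts (boundary term plus one more integral), an antiderivative of (2*t + 4) sin(3*t/2) is -4*t*cos(3*t/2)/3 + 8*sin(3*t/2)/9 - 8*cos(3*t/2)/3; evaluating from 0 to 2*pi: ∫_{0}^{2*pi} (2*t + 4) sin(3*t/2) dt = (8/3 + 8*pi/3) - (-8/3) = 16/3 + 8*pi/3.
Summing the pieces and multiplying by (1/(2*pi)) gives b_3 = 2*(1 - pi)/(3*pi).

2*(1 - pi)/(3*pi)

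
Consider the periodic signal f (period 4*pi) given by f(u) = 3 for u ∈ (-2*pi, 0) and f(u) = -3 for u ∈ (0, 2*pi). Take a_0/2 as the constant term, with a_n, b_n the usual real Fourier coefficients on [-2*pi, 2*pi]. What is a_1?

a_1 = (1/(2*pi)) ∫_{-2*pi}^{2*pi} f(u) cos(u/2) du.
f is odd and cos(u/2) is even, so the integrand is odd over a symmetric interval and the integral vanishes.

0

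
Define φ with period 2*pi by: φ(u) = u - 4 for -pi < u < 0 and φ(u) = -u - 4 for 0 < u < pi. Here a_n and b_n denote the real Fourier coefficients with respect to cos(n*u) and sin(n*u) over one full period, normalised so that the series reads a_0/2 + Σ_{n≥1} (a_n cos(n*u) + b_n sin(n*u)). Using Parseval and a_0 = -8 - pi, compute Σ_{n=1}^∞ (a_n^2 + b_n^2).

pi**2/6

Parseval: a_0^2/2 + Σ_{n≥1} (a_n^2+b_n^2) = 1/pi ∫_{-pi}^{pi} φ(u)^2 du = 2*pi**2/3 + 8*pi + 32.
Subtract a_0^2/2 = (pi + 8)**2/2: Σ (a_n^2+b_n^2) = pi**2/6.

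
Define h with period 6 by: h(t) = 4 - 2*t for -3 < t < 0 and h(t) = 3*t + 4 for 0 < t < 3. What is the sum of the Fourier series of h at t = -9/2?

17/2

t = -9/2 differs from t = 3/2 by -1 full period(s), and the series is 6-periodic.
h is continuous at t = 3/2 with value 17/2, so the series converges to 17/2 there.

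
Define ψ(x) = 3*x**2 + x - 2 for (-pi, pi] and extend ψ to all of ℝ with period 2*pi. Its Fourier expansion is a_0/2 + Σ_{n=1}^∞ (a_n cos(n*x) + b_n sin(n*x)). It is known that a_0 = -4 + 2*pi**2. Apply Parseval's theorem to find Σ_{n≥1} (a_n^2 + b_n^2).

Parseval: a_0^2/2 + Σ_{n≥1} (a_n^2+b_n^2) = 1/pi ∫_{-pi}^{pi} ψ(x)^2 dx = -22*pi**2/3 + 8 + 18*pi**4/5.
Subtract a_0^2/2 = 2*(2 - pi**2)**2: Σ (a_n^2+b_n^2) = 2*pi**2*(5 + 12*pi**2)/15.

2*pi**2*(5 + 12*pi**2)/15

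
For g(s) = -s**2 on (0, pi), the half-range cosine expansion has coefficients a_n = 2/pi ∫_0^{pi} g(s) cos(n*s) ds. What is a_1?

4

a_1 = 2/pi ∫_0^{pi} (-s**2) cos(s) ds.
Integrating by parts twice (tabular method), an antiderivative of (-s**2) cos(s) is -s**2*sin(s) - 2*s*cos(s) + 2*sin(s); evaluating from 0 to pi: ∫_{0}^{pi} (-s**2) cos(s) ds = (2*pi) - (0) = 2*pi.
Hence a_1 = (2/pi)·(2*pi) = 4.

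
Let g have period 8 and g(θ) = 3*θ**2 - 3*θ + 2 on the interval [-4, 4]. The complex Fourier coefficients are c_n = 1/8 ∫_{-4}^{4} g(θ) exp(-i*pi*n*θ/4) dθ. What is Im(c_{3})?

Since g is real-valued, Im(c_{3}) = -1/8 ∫_{-4}^{4} g(θ) sin(3*pi*θ/4) dθ = -b_{3}/2.
Integrating by parts twice (tabular method), an antiderivative of (3*θ**2 - 3*θ + 2) sin(3*pi*θ/4) is -4*θ**2*cos(3*pi*θ/4)/pi + 32*θ*sin(3*pi*θ/4)/(3*pi**2) + 4*θ*cos(3*pi*θ/4)/pi - 16*sin(3*pi*θ/4)/(3*pi**2) - 8*cos(3*pi*θ/4)/(3*pi) + 128*cos(3*pi*θ/4)/(9*pi**3); evaluating from -4 to 4: ∫_{-4}^{4} (3*θ**2 - 3*θ + 2) sin(3*pi*θ/4) dθ = (8*(-16 + 57*pi**2)/(9*pi**3)) - (8*(-16 + 93*pi**2)/(9*pi**3)) = -32/pi.
Hence Im(c_{3}) = (-1/8)·(-32/pi) = 4/pi.

4/pi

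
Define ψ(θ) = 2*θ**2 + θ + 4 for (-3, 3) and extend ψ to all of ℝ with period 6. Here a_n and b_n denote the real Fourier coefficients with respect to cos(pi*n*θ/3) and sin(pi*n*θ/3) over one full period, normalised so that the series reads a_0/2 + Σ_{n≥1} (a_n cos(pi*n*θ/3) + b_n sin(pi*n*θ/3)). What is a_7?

-72/(49*pi**2)

a_7 = 1/3 ∫_{-3}^{3} ψ(θ) cos(7*pi*θ/3) dθ.
Integrating by parts twice (tabular method), an antiderivative of (2*θ**2 + θ + 4) cos(7*pi*θ/3) is 6*θ**2*sin(7*pi*θ/3)/(7*pi) + 3*θ*sin(7*pi*θ/3)/(7*pi) + 36*θ*cos(7*pi*θ/3)/(49*pi**2) - 108*sin(7*pi*θ/3)/(343*pi**3) + 12*sin(7*pi*θ/3)/(7*pi) + 9*cos(7*pi*θ/3)/(49*pi**2); evaluating from -3 to 3: ∫_{-3}^{3} (2*θ**2 + θ + 4) cos(7*pi*θ/3) dθ = (-117/(49*pi**2)) - (99/(49*pi**2)) = -216/(49*pi**2).
Hence a_7 = (1/3)·(-216/(49*pi**2)) = -72/(49*pi**2).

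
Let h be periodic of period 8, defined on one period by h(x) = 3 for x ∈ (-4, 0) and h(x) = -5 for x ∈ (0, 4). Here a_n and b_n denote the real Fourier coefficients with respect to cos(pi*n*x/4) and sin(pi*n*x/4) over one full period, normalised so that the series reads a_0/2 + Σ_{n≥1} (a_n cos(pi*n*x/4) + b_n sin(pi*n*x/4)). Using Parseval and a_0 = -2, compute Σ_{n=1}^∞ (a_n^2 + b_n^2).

Parseval: a_0^2/2 + Σ_{n≥1} (a_n^2+b_n^2) = 1/4 ∫_{-4}^{4} h(x)^2 dx = 34.
Subtract a_0^2/2 = 2: Σ (a_n^2+b_n^2) = 32.

32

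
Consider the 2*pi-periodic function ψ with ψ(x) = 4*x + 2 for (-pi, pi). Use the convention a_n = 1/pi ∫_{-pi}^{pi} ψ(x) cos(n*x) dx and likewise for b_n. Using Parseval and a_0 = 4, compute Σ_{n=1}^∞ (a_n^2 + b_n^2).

Parseval: a_0^2/2 + Σ_{n≥1} (a_n^2+b_n^2) = 1/pi ∫_{-pi}^{pi} ψ(x)^2 dx = 8 + 32*pi**2/3.
Subtract a_0^2/2 = 8: Σ (a_n^2+b_n^2) = 32*pi**2/3.

32*pi**2/3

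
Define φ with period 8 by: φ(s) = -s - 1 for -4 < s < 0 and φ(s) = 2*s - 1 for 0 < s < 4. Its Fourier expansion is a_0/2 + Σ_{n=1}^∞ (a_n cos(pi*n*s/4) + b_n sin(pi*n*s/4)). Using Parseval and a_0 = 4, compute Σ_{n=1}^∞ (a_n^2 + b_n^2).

Parseval: a_0^2/2 + Σ_{n≥1} (a_n^2+b_n^2) = 1/4 ∫_{-4}^{4} φ(s)^2 ds = 50/3.
Subtract a_0^2/2 = 8: Σ (a_n^2+b_n^2) = 26/3.

26/3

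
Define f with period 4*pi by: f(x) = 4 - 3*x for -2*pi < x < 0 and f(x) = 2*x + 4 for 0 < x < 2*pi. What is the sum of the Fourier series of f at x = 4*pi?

x = 4*pi differs from x = 0 by 1 full period(s), and the series is 4*pi-periodic.
f is continuous at x = 0 with value 4, so the series converges to 4 there.

4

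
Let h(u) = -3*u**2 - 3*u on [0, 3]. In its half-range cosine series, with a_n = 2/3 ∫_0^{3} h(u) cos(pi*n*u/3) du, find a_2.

-27/pi**2

a_2 = 2/3 ∫_0^{3} (-3*u**2 - 3*u) cos(2*pi*u/3) du.
Integrating by parts twice (tabular method), an antiderivative of (-3*u**2 - 3*u) cos(2*pi*u/3) is -9*u**2*sin(2*pi*u/3)/(2*pi) - 9*u*sin(2*pi*u/3)/(2*pi) - 27*u*cos(2*pi*u/3)/(2*pi**2) + 81*sin(2*pi*u/3)/(4*pi**3) - 27*cos(2*pi*u/3)/(4*pi**2); evaluating from 0 to 3: ∫_{0}^{3} (-3*u**2 - 3*u) cos(2*pi*u/3) du = (-189/(4*pi**2)) - (-27/(4*pi**2)) = -81/(2*pi**2).
Hence a_2 = (2/3)·(-81/(2*pi**2)) = -27/pi**2.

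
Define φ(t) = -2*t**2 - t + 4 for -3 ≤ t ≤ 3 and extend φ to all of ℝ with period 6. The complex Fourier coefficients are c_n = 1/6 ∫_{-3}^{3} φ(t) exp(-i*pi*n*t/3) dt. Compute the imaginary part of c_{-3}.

Since φ is real-valued, Im(c_{-3}) = -1/6 ∫_{-3}^{3} φ(t) sin(-pi*t) dt = b_{3}/2.
Integrating by parts twice (tabular method), an antiderivative of (-2*t**2 - t + 4) sin(-pi*t) is -2*t**2*cos(pi*t)/pi + 4*t*sin(pi*t)/pi**2 - t*cos(pi*t)/pi + sin(pi*t)/pi**2 + 4*cos(pi*t)/pi**3 + 4*cos(pi*t)/pi; evaluating from -3 to 3: ∫_{-3}^{3} (-2*t**2 - t + 4) sin(-pi*t) dt = (-4/pi**3 + 17/pi) - (-4/pi**3 + 11/pi) = 6/pi.
Hence Im(c_{-3}) = (-1/6)·(6/pi) = -1/pi.

-1/pi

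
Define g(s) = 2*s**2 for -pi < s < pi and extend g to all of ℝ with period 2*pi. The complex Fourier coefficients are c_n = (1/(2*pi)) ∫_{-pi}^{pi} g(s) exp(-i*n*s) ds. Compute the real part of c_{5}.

Since g is real-valued, Re(c_{5}) = (1/(2*pi)) ∫_{-pi}^{pi} g(s) cos(5*s) ds = a_{5}/2.
g is even and cos(5*s) is even, so the integrand is even: ∫_{-pi}^{pi} g(s) cos(5*s) ds = 2∫_0^{pi} g(s) cos(5*s) ds.
Integrating by parts twice (tabular method), an antiderivative of (2*s**2) cos(5*s) is 2*s**2*sin(5*s)/5 + 4*s*cos(5*s)/25 - 4*sin(5*s)/125; evaluating from 0 to pi: ∫_{0}^{pi} (2*s**2) cos(5*s) ds = (-4*pi/25) - (0) = -4*pi/25.
So ∫_{-pi}^{pi} g(s) cos(5*s) ds = -8*pi/25.
Hence Re(c_{5}) = (1/(2*pi))·(-8*pi/25) = -4/25.

-4/25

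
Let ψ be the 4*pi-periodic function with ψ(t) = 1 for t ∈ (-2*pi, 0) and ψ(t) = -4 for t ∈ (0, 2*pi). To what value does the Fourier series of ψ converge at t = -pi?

ψ is continuous at t = -pi with value 1, so the series converges to 1 there.

1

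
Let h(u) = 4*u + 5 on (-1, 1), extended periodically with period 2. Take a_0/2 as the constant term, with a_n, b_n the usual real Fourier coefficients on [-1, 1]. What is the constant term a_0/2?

5

a_0 = ∫_{-1}^{1} h(u) du = 10.
So the constant term a_0/2 = 5.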